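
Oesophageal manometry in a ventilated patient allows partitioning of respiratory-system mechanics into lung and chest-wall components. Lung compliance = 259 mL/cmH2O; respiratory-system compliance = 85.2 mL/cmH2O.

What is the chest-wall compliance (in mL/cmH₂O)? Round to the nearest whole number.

127

1/Ccw = 1/Crs − 1/CL.
1/Ccw = 1/85.2 − 1/259 = 0.007876.
Ccw = 126.97 mL/cmH2O.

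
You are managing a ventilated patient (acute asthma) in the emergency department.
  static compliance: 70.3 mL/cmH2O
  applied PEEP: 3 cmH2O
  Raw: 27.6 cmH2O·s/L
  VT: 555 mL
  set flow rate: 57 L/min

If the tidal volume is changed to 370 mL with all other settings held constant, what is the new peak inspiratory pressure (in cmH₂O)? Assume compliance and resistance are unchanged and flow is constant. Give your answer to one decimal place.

Flow: 57 L/min ÷ 60 = 0.95 L/s.
PIP = Vt/C + R·V̇ + PEEP (constant-flow equation of motion).
Only the elastic term changes: ΔPIP = ΔVt / C = (370 − 555) / 70.3 = -2.632 cmH2O.
Original PIP = 555/70.3 + 27.6×0.95 + 3 = 37.115 cmH2O; new PIP = 37.115 + (-2.632) = 34.483 cmH2O.

34.5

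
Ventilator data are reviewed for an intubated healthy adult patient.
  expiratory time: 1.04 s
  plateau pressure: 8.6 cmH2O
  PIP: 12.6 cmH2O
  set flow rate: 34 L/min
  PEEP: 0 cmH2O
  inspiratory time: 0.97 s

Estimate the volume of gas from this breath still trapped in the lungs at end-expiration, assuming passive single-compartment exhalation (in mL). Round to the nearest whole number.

Flow: 34 L/min ÷ 60 = 0.5667 L/s.
Vt = flow × Ti = 0.5667 L/s × 0.97 s × 1000 mL/L = 549.7 mL.
R = (PIP − Pplat)/V̇ = (12.6 − 8.6) / 0.5667 = 4.0/0.5667 = 7.058 cmH2O·s/L.
C = Vt/(Pplat − PEEP) = 549.7 / (8.6 − 0) = 549.7/8.6 = 63.919 mL/cmH2O.
τ = R × C = 7.058 × 0.06392 L/cmH2O = 0.4511 s.
Fraction remaining = e^(−Te/τ) = e^(−1.04/0.4511) = 0.09971.
Trapped volume = 549.7 × 0.09971 = 54.811 mL.

55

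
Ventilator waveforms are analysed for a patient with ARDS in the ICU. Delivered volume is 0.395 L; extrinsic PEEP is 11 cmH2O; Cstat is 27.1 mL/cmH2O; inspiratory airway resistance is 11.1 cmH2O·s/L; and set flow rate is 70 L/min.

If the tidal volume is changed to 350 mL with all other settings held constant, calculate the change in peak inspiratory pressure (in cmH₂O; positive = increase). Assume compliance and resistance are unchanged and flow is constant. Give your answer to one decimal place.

-1.7

PIP = Vt/C + R·V̇ + PEEP (constant-flow equation of motion).
Only the elastic term changes: ΔPIP = ΔVt / C = (350 − 395) / 27.1 = -1.661 cmH2O.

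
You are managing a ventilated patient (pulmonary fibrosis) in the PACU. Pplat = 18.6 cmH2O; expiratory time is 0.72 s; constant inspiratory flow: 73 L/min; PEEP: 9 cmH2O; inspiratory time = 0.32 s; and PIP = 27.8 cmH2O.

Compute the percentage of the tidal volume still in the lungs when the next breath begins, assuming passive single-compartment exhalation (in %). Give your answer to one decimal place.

Flow: 73 L/min ÷ 60 = 1.2167 L/s.
Vt = flow × Ti = 1.2167 L/s × 0.32 s × 1000 mL/L = 389.34 mL.
R = (PIP − Pplat)/V̇ = (27.8 − 18.6) / 1.2167 = 9.2/1.2167 = 7.561 cmH2O·s/L.
C = Vt/(Pplat − PEEP) = 389.34 / (18.6 − 9) = 389.34/9.6 = 40.556 mL/cmH2O.
τ = R × C = 7.561 × 0.04056 L/cmH2O = 0.3067 s.
Fraction remaining at end-expiration = e^(−Te/τ) = e^(−0.72/0.3067) = 0.0956 → 9.56%.

9.6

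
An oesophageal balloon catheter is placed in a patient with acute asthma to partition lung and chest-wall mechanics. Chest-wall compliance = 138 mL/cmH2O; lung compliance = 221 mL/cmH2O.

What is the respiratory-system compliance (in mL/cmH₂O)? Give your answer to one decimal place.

Lung and chest wall are elastances in series: 1/Crs = 1/CL + 1/Ccw.
1/Crs = 1/221 + 1/138 = 0.01177.
Crs = 84.962 mL/cmH2O.

85.0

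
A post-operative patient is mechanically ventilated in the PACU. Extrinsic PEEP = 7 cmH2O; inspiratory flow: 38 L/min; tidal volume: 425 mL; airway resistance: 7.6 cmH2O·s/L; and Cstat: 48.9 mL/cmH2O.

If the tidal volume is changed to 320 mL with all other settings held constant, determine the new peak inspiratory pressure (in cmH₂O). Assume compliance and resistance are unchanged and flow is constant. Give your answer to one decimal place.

Flow: 38 L/min ÷ 60 = 0.6333 L/s.
PIP = Vt/C + R·V̇ + PEEP (constant-flow equation of motion).
Only the elastic term changes: ΔPIP = ΔVt / C = (320 − 425) / 48.9 = -2.147 cmH2O.
Original PIP = 425/48.9 + 7.6×0.6333 + 7 = 20.504 cmH2O; new PIP = 20.504 + (-2.147) = 18.357 cmH2O.

18.4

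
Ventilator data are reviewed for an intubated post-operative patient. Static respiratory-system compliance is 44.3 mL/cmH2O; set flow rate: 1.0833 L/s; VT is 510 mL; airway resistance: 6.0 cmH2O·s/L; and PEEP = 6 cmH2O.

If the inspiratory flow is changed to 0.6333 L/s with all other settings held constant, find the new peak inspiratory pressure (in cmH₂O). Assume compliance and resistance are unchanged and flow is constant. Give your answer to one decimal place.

PIP = Vt/C + R·V̇ + PEEP (constant-flow equation of motion).
Only the resistive term changes: ΔPIP = R × ΔV̇ = 6.0 × (0.6333 − 1.0833) = 6.0 × -0.45 = -2.7 cmH2O.
Original PIP = 510/44.3 + 6.0×1.0833 + 6 = 24.012 cmH2O; new PIP = 24.012 + (-2.7) = 21.312 cmH2O.

21.3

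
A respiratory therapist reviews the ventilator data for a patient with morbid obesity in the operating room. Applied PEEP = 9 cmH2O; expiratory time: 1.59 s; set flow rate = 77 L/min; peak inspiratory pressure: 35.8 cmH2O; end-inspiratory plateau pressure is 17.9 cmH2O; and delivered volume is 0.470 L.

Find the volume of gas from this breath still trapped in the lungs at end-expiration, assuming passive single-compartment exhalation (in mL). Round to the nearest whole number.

Flow: 77 L/min ÷ 60 = 1.2833 L/s.
R = (PIP − Pplat)/V̇ = (35.8 − 17.9) / 1.2833 = 17.9/1.2833 = 13.948 cmH2O·s/L.
C = Vt/(Pplat − PEEP) = 470.0 / (17.9 − 9) = 470.0/8.9 = 52.809 mL/cmH2O.
τ = R × C = 13.948 × 0.05281 L/cmH2O = 0.7366 s.
Fraction remaining = e^(−Te/τ) = e^(−1.59/0.7366) = 0.1155.
Trapped volume = 470.0 × 0.1155 = 54.285 mL.

54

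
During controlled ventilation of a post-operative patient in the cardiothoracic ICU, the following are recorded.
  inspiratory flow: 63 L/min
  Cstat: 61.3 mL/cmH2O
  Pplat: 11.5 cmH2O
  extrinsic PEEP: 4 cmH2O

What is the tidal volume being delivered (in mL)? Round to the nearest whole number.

460

Vt = Cstat × (Pplat − PEEP) = 61.3 × (11.5 − 4) = 61.3 × 7.5 = 459.75 mL.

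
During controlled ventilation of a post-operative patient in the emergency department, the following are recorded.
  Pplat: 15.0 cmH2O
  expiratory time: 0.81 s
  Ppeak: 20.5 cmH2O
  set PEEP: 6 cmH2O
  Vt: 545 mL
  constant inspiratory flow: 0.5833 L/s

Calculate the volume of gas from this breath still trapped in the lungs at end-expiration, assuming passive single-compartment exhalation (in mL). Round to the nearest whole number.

R = (PIP − Pplat)/V̇ = (20.5 − 15.0) / 0.5833 = 5.5/0.5833 = 9.429 cmH2O·s/L.
C = Vt/(Pplat − PEEP) = 545.0 / (15.0 − 6) = 545.0/9.0 = 60.556 mL/cmH2O.
τ = R × C = 9.429 × 0.06056 L/cmH2O = 0.571 s.
Fraction remaining = e^(−Te/τ) = e^(−0.81/0.571) = 0.2421.
Trapped volume = 545.0 × 0.2421 = 131.94 mL.

132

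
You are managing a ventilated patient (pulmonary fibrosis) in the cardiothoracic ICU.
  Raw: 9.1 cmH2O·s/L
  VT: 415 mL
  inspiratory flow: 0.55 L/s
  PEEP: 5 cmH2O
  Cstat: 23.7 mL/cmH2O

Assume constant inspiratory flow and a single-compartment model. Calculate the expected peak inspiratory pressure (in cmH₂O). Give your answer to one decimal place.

Equation of motion (constant flow): PIP = Vt/C + R·V̇ + PEEP.
PIP = 415/23.7 + 9.1×0.55 + 5 = 17.511 + 5.005 + 5 = 27.516 cmH2O.

27.5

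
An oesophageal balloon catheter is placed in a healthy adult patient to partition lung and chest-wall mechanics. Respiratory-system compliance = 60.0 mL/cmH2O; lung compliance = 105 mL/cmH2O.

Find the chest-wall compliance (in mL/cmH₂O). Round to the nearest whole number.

1/Ccw = 1/Crs − 1/CL.
1/Ccw = 1/60.0 − 1/105 = 0.007143.
Ccw = 140.0 mL/cmH2O.

140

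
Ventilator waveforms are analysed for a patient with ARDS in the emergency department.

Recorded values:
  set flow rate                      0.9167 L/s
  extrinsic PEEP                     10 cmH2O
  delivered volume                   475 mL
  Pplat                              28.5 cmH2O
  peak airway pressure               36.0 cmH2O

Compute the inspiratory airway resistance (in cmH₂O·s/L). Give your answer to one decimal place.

Raw = (PIP − Pplat) / flow = (36.0 − 28.5) / 0.9167 = 7.5 / 0.9167 = 8.182 cmH2O·s/L.

8.2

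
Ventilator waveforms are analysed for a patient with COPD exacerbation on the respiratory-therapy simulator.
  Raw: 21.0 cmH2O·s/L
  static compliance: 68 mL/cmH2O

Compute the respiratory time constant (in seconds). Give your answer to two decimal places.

1.43

τ = R × C = 21.0 × 68 mL/cmH2O = 21.0 × 0.068 L/cmH2O = 1.428 s.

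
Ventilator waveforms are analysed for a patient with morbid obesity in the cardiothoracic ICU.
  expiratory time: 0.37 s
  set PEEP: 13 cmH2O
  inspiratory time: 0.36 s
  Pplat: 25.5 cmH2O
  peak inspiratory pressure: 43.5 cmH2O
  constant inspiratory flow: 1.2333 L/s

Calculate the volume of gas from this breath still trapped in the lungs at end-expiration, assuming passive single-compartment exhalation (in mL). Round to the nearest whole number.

Vt = flow × Ti = 1.2333 L/s × 0.36 s × 1000 mL/L = 443.99 mL.
R = (PIP − Pplat)/V̇ = (43.5 − 25.5) / 1.2333 = 18.0/1.2333 = 14.595 cmH2O·s/L.
C = Vt/(Pplat − PEEP) = 443.99 / (25.5 − 13) = 443.99/12.5 = 35.519 mL/cmH2O.
τ = R × C = 14.595 × 0.03552 L/cmH2O = 0.5184 s.
Fraction remaining = e^(−Te/τ) = e^(−0.37/0.5184) = 0.4898.
Trapped volume = 443.99 × 0.4898 = 217.47 mL.

217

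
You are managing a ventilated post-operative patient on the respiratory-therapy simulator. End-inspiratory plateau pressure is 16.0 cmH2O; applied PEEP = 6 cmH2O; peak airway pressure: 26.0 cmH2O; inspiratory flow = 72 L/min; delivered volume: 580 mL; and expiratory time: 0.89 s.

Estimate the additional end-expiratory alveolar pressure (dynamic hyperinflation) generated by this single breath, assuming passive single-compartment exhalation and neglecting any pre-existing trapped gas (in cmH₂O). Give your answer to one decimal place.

Flow: 72 L/min ÷ 60 = 1.2 L/s.
R = (PIP − Pplat)/V̇ = (26.0 − 16.0) / 1.2 = 10.0/1.2 = 8.333 cmH2O·s/L.
C = Vt/(Pplat − PEEP) = 580.0 / (16.0 − 6) = 580.0/10.0 = 58.0 mL/cmH2O.
τ = R × C = 8.333 × 0.058 L/cmH2O = 0.4833 s.
Fraction remaining = e^(−Te/τ) = e^(−0.89/0.4833) = 0.1586; trapped volume = 580.0 × 0.1586 = 91.988 mL.
Additional alveolar pressure from trapping ≈ V_trapped / C = 91.988 / 58.0 = 1.586 cmH2O.

1.6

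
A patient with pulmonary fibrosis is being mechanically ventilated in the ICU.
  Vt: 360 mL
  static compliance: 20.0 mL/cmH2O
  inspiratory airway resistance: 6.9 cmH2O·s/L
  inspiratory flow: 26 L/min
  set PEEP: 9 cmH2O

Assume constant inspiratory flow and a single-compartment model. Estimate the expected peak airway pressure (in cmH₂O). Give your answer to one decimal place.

Flow: 26 L/min ÷ 60 = 0.4333 L/s.
Equation of motion (constant flow): PIP = Vt/C + R·V̇ + PEEP.
PIP = 360/20.0 + 6.9×0.4333 + 9 = 18.0 + 2.99 + 9 = 29.99 cmH2O.

30.0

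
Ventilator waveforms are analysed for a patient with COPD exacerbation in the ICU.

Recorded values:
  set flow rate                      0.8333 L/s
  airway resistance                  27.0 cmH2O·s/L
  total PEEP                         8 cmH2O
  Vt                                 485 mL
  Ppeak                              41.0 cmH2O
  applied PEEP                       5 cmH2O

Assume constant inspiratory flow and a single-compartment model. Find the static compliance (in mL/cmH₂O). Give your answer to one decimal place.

Total PEEP = 8 cmH2O (set 5 + intrinsic 3); this is the baseline alveolar pressure.
Equation of motion (constant flow): PIP = Vt/C + R·V̇ + PEEP.
Vt/C = PIP − R·V̇ − PEEP = 41.0 − 27.0×0.8333 − 8 = 41.0 − 22.499 − 8 = 10.501 cmH2O.
C = Vt / 10.501 = 485 / 10.501 = 46.186 mL/cmH2O.

46.2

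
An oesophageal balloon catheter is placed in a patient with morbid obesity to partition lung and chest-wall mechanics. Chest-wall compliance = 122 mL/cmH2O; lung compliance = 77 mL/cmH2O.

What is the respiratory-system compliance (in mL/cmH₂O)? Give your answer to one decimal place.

47.2

Lung and chest wall are elastances in series: 1/Crs = 1/CL + 1/Ccw.
1/Crs = 1/77 + 1/122 = 0.02118.
Crs = 47.214 mL/cmH2O.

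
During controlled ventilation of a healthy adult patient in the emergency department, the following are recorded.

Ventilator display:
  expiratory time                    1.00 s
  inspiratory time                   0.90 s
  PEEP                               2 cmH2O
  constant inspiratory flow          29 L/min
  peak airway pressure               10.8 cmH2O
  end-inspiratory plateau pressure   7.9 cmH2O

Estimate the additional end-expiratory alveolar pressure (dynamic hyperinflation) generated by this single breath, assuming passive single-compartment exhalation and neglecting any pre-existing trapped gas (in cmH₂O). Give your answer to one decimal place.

0.6

Flow: 29 L/min ÷ 60 = 0.4833 L/s.
Vt = flow × Ti = 0.4833 L/s × 0.90 s × 1000 mL/L = 434.97 mL.
R = (PIP − Pplat)/V̇ = (10.8 − 7.9) / 0.4833 = 2.9/0.4833 = 6.0 cmH2O·s/L.
C = Vt/(Pplat − PEEP) = 434.97 / (7.9 − 2) = 434.97/5.9 = 73.724 mL/cmH2O.
τ = R × C = 6.0 × 0.07372 L/cmH2O = 0.4423 s.
Fraction remaining = e^(−Te/τ) = e^(−1.00/0.4423) = 0.1043; trapped volume = 434.97 × 0.1043 = 45.367 mL.
Additional alveolar pressure from trapping ≈ V_trapped / C = 45.367 / 73.724 = 0.6154 cmH2O.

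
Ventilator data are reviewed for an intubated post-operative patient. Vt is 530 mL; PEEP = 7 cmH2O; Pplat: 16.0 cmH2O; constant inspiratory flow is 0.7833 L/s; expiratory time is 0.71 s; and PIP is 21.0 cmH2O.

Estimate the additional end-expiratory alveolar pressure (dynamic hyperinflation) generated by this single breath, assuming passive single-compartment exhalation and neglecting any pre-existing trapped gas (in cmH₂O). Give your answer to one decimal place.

1.4

R = (PIP − Pplat)/V̇ = (21.0 − 16.0) / 0.7833 = 5.0/0.7833 = 6.383 cmH2O·s/L.
C = Vt/(Pplat − PEEP) = 530.0 / (16.0 − 7) = 530.0/9.0 = 58.889 mL/cmH2O.
τ = R × C = 6.383 × 0.05889 L/cmH2O = 0.3759 s.
Fraction remaining = e^(−Te/τ) = e^(−0.71/0.3759) = 0.1513; trapped volume = 530.0 × 0.1513 = 80.189 mL.
Additional alveolar pressure from trapping ≈ V_trapped / C = 80.189 / 58.889 = 1.362 cmH2O.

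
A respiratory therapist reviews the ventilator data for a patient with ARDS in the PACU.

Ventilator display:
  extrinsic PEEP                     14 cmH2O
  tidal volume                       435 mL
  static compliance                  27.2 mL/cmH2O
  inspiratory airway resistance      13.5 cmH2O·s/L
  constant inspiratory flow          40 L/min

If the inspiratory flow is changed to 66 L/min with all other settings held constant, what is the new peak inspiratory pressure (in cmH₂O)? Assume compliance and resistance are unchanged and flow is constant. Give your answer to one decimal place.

Flow: 40 L/min ÷ 60 = 0.6667 L/s.
New flow: 66 L/min ÷ 60 = 1.1 L/s.
PIP = Vt/C + R·V̇ + PEEP (constant-flow equation of motion).
Only the resistive term changes: ΔPIP = R × ΔV̇ = 13.5 × (1.1 − 0.6667) = 13.5 × 0.4333 = 5.85 cmH2O.
Original PIP = 435/27.2 + 13.5×0.6667 + 14 = 38.993 cmH2O; new PIP = 38.993 + (5.85) = 44.843 cmH2O.

44.8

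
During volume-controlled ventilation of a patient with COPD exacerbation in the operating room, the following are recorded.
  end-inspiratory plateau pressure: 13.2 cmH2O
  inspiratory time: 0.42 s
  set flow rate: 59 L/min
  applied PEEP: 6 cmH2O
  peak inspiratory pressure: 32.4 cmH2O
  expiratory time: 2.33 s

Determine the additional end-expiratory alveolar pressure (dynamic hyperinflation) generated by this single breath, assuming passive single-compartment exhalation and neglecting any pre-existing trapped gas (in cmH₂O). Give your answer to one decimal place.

0.9

Flow: 59 L/min ÷ 60 = 0.9833 L/s.
Vt = flow × Ti = 0.9833 L/s × 0.42 s × 1000 mL/L = 412.99 mL.
R = (PIP − Pplat)/V̇ = (32.4 − 13.2) / 0.9833 = 19.2/0.9833 = 19.526 cmH2O·s/L.
C = Vt/(Pplat − PEEP) = 412.99 / (13.2 − 6) = 412.99/7.2 = 57.36 mL/cmH2O.
τ = R × C = 19.526 × 0.05736 L/cmH2O = 1.12 s.
Fraction remaining = e^(−Te/τ) = e^(−2.33/1.12) = 0.1249; trapped volume = 412.99 × 0.1249 = 51.582 mL.
Additional alveolar pressure from trapping ≈ V_trapped / C = 51.582 / 57.36 = 0.8993 cmH2O.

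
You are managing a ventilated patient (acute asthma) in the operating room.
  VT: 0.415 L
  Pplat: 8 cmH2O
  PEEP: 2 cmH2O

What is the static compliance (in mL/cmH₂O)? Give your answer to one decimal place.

Cstat = Vt / (Pplat − PEEP) = 415 / (8 − 2) = 415 / 6.0 = 69.167 mL/cmH2O.

69.2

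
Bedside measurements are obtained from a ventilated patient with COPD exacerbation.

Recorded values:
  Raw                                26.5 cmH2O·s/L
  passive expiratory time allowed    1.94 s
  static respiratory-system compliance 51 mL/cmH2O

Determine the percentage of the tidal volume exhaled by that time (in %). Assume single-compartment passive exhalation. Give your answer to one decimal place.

τ = R × C = 26.5 × 51 mL/cmH2O = 26.5 × 0.051 L/cmH2O = 1.352 s.
Passive exhalation: V(t)/V₀ = e^(−t/τ) = e^(−1.94/1.352) = 0.2381.
Fraction exhaled = 1 − 0.2381 = 0.7619 → 76.19%.

76.2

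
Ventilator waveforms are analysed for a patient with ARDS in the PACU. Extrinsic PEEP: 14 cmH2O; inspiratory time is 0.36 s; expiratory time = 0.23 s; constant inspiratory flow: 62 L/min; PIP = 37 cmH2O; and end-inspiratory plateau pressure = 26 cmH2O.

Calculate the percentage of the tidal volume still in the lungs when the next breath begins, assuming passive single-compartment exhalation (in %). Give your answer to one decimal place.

Flow: 62 L/min ÷ 60 = 1.0333 L/s.
Vt = flow × Ti = 1.0333 L/s × 0.36 s × 1000 mL/L = 371.99 mL.
R = (PIP − Pplat)/V̇ = (37 − 26) / 1.0333 = 11.0/1.0333 = 10.646 cmH2O·s/L.
C = Vt/(Pplat − PEEP) = 371.99 / (26 − 14) = 371.99/12.0 = 30.999 mL/cmH2O.
τ = R × C = 10.646 × 0.031 L/cmH2O = 0.33 s.
Fraction remaining at end-expiration = e^(−Te/τ) = e^(−0.23/0.33) = 0.4981 → 49.81%.

49.8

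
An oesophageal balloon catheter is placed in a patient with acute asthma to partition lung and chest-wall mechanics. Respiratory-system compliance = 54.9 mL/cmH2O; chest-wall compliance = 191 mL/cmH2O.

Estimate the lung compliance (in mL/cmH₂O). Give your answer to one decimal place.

1/CL = 1/Crs − 1/Ccw.
1/CL = 1/54.9 − 1/191 = 0.01298.
CL = 77.042 mL/cmH2O.

77.0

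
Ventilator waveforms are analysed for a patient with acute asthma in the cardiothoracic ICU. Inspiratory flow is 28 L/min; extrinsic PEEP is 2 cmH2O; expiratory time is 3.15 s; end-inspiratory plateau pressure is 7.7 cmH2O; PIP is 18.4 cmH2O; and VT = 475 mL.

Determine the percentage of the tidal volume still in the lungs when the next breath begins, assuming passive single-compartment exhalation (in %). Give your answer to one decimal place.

19.2

Flow: 28 L/min ÷ 60 = 0.4667 L/s.
R = (PIP − Pplat)/V̇ = (18.4 − 7.7) / 0.4667 = 10.7/0.4667 = 22.927 cmH2O·s/L.
C = Vt/(Pplat − PEEP) = 475.0 / (7.7 − 2) = 475.0/5.7 = 83.333 mL/cmH2O.
τ = R × C = 22.927 × 0.08333 L/cmH2O = 1.911 s.
Fraction remaining at end-expiration = e^(−Te/τ) = e^(−3.15/1.911) = 0.1924 → 19.24%.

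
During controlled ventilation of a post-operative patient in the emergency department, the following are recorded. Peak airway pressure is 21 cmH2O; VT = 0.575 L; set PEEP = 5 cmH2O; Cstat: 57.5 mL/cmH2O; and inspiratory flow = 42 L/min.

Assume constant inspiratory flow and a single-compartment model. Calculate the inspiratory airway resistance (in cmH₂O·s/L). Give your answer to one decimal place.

8.6

Flow: 42 L/min ÷ 60 = 0.7 L/s.
Equation of motion (constant flow): PIP = Vt/C + R·V̇ + PEEP.
R·V̇ = PIP − Vt/C − PEEP = 21 − 575/57.5 − 5 = 21 − 10.0 − 5 = 6.0 cmH2O.
R = 6.0 / 0.7 = 8.571 cmH2O·s/L.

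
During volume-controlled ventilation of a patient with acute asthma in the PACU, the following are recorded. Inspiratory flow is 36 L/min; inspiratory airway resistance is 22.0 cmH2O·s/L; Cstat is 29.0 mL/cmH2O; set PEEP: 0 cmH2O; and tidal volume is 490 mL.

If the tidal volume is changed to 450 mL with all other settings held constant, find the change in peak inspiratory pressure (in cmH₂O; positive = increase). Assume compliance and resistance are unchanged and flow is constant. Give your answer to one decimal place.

PIP = Vt/C + R·V̇ + PEEP (constant-flow equation of motion).
Only the elastic term changes: ΔPIP = ΔVt / C = (450 − 490) / 29.0 = -1.379 cmH2O.

-1.4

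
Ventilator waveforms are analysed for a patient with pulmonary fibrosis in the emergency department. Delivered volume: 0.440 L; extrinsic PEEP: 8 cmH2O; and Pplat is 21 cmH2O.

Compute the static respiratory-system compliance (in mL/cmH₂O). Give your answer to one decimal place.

Cstat = Vt / (Pplat − PEEP) = 440 / (21 − 8) = 440 / 13.0 = 33.846 mL/cmH2O.

33.8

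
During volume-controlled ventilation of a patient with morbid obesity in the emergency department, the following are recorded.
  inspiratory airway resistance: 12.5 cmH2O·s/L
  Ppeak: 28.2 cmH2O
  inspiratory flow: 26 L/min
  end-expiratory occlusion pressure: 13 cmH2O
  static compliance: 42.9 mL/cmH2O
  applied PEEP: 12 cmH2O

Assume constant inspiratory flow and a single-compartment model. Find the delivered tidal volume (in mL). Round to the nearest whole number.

Flow: 26 L/min ÷ 60 = 0.4333 L/s.
Total PEEP = 13 cmH2O (set 12 + intrinsic 1); this is the baseline alveolar pressure.
Equation of motion (constant flow): PIP = Vt/C + R·V̇ + PEEP.
Vt/C = PIP − R·V̇ − PEEP = 28.2 − 5.416 − 13 = 9.784 cmH2O.
Vt = C × 9.784 = 42.9 × 9.784 = 419.73 mL.

420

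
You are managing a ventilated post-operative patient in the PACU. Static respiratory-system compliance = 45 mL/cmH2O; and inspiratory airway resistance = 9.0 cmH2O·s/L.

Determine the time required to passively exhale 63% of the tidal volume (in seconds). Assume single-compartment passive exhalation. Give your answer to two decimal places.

0.40

τ = R × C = 9.0 × 45 mL/cmH2O = 9.0 × 0.045 L/cmH2O = 0.405 s.
Exhaled fraction f = 1 − e^(−t/τ) → t = −τ·ln(1 − f) = −0.405·ln(0.37) = 0.4027 s.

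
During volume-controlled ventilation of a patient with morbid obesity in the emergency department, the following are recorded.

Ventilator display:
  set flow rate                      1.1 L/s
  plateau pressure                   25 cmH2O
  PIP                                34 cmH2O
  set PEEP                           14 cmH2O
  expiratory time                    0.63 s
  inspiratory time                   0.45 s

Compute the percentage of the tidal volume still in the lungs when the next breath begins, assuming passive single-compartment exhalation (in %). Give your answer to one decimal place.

Vt = flow × Ti = 1.1 L/s × 0.45 s × 1000 mL/L = 495.0 mL.
R = (PIP − Pplat)/V̇ = (34 − 25) / 1.1 = 9.0/1.1 = 8.182 cmH2O·s/L.
C = Vt/(Pplat − PEEP) = 495.0 / (25 − 14) = 495.0/11.0 = 45.0 mL/cmH2O.
τ = R × C = 8.182 × 0.045 L/cmH2O = 0.3682 s.
Fraction remaining at end-expiration = e^(−Te/τ) = e^(−0.63/0.3682) = 0.1807 → 18.07%.

18.1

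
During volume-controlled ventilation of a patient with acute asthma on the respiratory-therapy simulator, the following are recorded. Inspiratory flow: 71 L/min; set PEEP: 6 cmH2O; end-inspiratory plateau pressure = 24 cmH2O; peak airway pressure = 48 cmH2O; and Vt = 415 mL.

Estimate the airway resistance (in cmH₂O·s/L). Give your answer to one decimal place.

20.3

Flow: 71 L/min ÷ 60 = 1.1833 L/s.
Raw = (PIP − Pplat) / flow = (48 − 24) / 1.1833 = 24.0 / 1.1833 = 20.282 cmH2O·s/L.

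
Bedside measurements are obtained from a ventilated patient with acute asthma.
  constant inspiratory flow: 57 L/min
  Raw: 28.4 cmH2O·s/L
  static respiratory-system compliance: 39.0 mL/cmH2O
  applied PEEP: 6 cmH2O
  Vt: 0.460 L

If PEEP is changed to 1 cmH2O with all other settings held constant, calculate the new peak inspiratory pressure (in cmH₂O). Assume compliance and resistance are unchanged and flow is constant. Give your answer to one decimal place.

39.8

Flow: 57 L/min ÷ 60 = 0.95 L/s.
PIP = Vt/C + R·V̇ + PEEP (constant-flow equation of motion).
Only the baseline term changes: ΔPIP = ΔPEEP = 1 − 6 = -5.0 cmH2O.
Original PIP = 460/39.0 + 28.4×0.95 + 6 = 44.775 cmH2O; new PIP = 44.775 + (-5.0) = 39.775 cmH2O.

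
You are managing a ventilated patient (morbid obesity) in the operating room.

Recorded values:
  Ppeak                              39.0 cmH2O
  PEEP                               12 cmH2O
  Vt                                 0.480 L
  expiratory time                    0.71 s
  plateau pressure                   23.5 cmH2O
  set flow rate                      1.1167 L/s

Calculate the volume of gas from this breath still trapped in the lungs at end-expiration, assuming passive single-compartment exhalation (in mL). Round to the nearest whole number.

R = (PIP − Pplat)/V̇ = (39.0 − 23.5) / 1.1167 = 15.5/1.1167 = 13.88 cmH2O·s/L.
C = Vt/(Pplat − PEEP) = 480.0 / (23.5 − 12) = 480.0/11.5 = 41.739 mL/cmH2O.
τ = R × C = 13.88 × 0.04174 L/cmH2O = 0.5794 s.
Fraction remaining = e^(−Te/τ) = e^(−0.71/0.5794) = 0.2936.
Trapped volume = 480.0 × 0.2936 = 140.93 mL.

141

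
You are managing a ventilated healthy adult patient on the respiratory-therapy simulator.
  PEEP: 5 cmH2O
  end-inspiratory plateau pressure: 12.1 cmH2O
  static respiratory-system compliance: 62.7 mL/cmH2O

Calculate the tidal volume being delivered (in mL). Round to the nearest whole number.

Vt = Cstat × (Pplat − PEEP) = 62.7 × (12.1 − 5) = 62.7 × 7.1 = 445.17 mL.

445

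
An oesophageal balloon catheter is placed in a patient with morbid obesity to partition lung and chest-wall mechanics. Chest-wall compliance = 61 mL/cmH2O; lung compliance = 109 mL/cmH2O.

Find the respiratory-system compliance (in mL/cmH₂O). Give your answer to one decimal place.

Lung and chest wall are elastances in series: 1/Crs = 1/CL + 1/Ccw.
1/Crs = 1/109 + 1/61 = 0.02557.
Crs = 39.108 mL/cmH2O.

39.1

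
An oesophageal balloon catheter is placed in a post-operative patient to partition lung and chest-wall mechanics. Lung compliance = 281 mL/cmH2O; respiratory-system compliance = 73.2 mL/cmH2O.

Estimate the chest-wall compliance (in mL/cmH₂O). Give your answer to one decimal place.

1/Ccw = 1/Crs − 1/CL.
1/Ccw = 1/73.2 − 1/281 = 0.0101.
Ccw = 99.01 mL/cmH2O.

99.0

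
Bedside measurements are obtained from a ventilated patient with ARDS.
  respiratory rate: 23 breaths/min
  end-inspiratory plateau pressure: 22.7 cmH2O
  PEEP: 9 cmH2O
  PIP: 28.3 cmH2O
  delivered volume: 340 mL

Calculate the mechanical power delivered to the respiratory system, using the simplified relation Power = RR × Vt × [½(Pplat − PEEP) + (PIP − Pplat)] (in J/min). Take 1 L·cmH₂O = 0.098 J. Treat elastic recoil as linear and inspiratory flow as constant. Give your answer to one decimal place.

Per-breath work = Vt × [½(Pplat−PEEP) + (PIP−Pplat)] = 0.340 × [0.5×13.7 + 5.6] = 0.340 × 12.45 = 4.233 L·cmH2O.
Power = 23 × 4.233 = 97.359 L·cmH2O/min.
× 0.098 J/(L·cmH2O) → 9.541 J/min.

9.5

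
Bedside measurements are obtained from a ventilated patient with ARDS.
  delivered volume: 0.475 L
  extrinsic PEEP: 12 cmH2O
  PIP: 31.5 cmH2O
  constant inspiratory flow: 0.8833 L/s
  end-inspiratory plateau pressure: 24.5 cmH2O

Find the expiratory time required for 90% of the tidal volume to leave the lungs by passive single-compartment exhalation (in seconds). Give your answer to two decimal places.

R = (PIP − Pplat)/V̇ = (31.5 − 24.5) / 0.8833 = 7.0/0.8833 = 7.925 cmH2O·s/L.
C = Vt/(Pplat − PEEP) = 475.0 / (24.5 − 12) = 475.0/12.5 = 38.0 mL/cmH2O.
τ = R × C = 7.925 × 0.038 L/cmH2O = 0.3012 s.
t = −τ·ln(1 − 0.90) = −0.3012·ln(0.1) = 0.6935 s.

0.69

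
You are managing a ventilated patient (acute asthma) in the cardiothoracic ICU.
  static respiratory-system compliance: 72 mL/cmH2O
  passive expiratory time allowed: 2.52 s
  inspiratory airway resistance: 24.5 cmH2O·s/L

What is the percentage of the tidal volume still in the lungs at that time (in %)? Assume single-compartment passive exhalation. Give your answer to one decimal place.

τ = R × C = 24.5 × 72 mL/cmH2O = 24.5 × 0.072 L/cmH2O = 1.764 s.
Passive exhalation: V(t)/V₀ = e^(−t/τ) = e^(−2.52/1.764) = 0.2397.
Fraction remaining = 0.2397 → 23.97%.

24.0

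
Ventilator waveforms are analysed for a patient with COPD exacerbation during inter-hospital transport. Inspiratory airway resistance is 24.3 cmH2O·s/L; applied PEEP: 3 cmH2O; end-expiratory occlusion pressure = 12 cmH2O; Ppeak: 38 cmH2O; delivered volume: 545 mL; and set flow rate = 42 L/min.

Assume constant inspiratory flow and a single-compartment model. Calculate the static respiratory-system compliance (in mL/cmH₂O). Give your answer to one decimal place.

Flow: 42 L/min ÷ 60 = 0.7 L/s.
Total PEEP = 12 cmH2O (set 3 + intrinsic 9); this is the baseline alveolar pressure.
Equation of motion (constant flow): PIP = Vt/C + R·V̇ + PEEP.
Vt/C = PIP − R·V̇ − PEEP = 38 − 24.3×0.7 − 12 = 38 − 17.01 − 12 = 8.99 cmH2O.
C = Vt / 8.99 = 545 / 8.99 = 60.623 mL/cmH2O.

60.6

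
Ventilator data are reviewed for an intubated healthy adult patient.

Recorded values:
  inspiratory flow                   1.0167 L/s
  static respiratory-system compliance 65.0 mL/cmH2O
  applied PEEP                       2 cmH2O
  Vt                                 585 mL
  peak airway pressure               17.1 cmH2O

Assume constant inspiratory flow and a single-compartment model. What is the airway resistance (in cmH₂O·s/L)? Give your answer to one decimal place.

6.0

Equation of motion (constant flow): PIP = Vt/C + R·V̇ + PEEP.
R·V̇ = PIP − Vt/C − PEEP = 17.1 − 585/65.0 − 2 = 17.1 − 9.0 − 2 = 6.1 cmH2O.
R = 6.1 / 1.0167 = 6.0 cmH2O·s/L.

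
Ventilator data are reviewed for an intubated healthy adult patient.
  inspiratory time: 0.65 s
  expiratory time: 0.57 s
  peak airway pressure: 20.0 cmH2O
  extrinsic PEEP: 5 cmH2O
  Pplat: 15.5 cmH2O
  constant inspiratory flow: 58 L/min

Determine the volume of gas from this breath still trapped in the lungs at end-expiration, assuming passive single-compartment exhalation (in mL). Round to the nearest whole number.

Flow: 58 L/min ÷ 60 = 0.9667 L/s.
Vt = flow × Ti = 0.9667 L/s × 0.65 s × 1000 mL/L = 628.36 mL.
R = (PIP − Pplat)/V̇ = (20.0 − 15.5) / 0.9667 = 4.5/0.9667 = 4.655 cmH2O·s/L.
C = Vt/(Pplat − PEEP) = 628.36 / (15.5 − 5) = 628.36/10.5 = 59.844 mL/cmH2O.
τ = R × C = 4.655 × 0.05984 L/cmH2O = 0.2786 s.
Fraction remaining = e^(−Te/τ) = e^(−0.57/0.2786) = 0.1293.
Trapped volume = 628.36 × 0.1293 = 81.247 mL.

81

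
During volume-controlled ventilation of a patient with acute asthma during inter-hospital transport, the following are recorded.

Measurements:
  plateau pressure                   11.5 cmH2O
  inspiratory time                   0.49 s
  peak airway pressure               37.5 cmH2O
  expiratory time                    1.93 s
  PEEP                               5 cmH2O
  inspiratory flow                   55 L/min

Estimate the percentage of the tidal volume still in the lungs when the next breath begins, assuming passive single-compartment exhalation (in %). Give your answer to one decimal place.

Flow: 55 L/min ÷ 60 = 0.9167 L/s.
Vt = flow × Ti = 0.9167 L/s × 0.49 s × 1000 mL/L = 449.18 mL.
R = (PIP − Pplat)/V̇ = (37.5 − 11.5) / 0.9167 = 26.0/0.9167 = 28.363 cmH2O·s/L.
C = Vt/(Pplat − PEEP) = 449.18 / (11.5 − 5) = 449.18/6.5 = 69.105 mL/cmH2O.
τ = R × C = 28.363 × 0.06911 L/cmH2O = 1.96 s.
Fraction remaining at end-expiration = e^(−Te/τ) = e^(−1.93/1.96) = 0.3736 → 37.36%.

37.4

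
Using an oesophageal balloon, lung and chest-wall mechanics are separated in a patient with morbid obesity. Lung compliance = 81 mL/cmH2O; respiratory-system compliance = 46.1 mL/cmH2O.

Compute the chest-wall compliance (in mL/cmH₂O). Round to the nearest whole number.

1/Ccw = 1/Crs − 1/CL.
1/Ccw = 1/46.1 − 1/81 = 0.009346.
Ccw = 107.0 mL/cmH2O.

107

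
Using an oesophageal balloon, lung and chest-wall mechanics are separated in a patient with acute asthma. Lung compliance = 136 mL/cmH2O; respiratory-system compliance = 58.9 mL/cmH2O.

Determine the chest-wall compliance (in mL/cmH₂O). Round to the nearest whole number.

104

1/Ccw = 1/Crs − 1/CL.
1/Ccw = 1/58.9 − 1/136 = 0.009625.
Ccw = 103.9 mL/cmH2O.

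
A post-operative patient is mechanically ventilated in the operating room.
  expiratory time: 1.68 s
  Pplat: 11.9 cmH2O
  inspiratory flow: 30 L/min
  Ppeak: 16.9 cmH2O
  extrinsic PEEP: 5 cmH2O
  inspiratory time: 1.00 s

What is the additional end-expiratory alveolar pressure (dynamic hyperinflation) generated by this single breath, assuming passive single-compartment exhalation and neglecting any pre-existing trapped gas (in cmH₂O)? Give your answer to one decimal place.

0.7

Flow: 30 L/min ÷ 60 = 0.5 L/s.
Vt = flow × Ti = 0.5 L/s × 1.00 s × 1000 mL/L = 500.0 mL.
R = (PIP − Pplat)/V̇ = (16.9 − 11.9) / 0.5 = 5.0/0.5 = 10.0 cmH2O·s/L.
C = Vt/(Pplat − PEEP) = 500.0 / (11.9 − 5) = 500.0/6.9 = 72.464 mL/cmH2O.
τ = R × C = 10.0 × 0.07246 L/cmH2O = 0.7246 s.
Fraction remaining = e^(−Te/τ) = e^(−1.68/0.7246) = 0.09842; trapped volume = 500.0 × 0.09842 = 49.21 mL.
Additional alveolar pressure from trapping ≈ V_trapped / C = 49.21 / 72.464 = 0.6791 cmH2O.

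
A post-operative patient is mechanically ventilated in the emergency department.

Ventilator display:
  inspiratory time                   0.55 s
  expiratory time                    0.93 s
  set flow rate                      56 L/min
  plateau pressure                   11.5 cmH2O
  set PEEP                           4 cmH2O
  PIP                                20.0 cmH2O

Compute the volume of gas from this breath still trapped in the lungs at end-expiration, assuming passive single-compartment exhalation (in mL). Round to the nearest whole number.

115

Flow: 56 L/min ÷ 60 = 0.9333 L/s.
Vt = flow × Ti = 0.9333 L/s × 0.55 s × 1000 mL/L = 513.32 mL.
R = (PIP − Pplat)/V̇ = (20.0 − 11.5) / 0.9333 = 8.5/0.9333 = 9.107 cmH2O·s/L.
C = Vt/(Pplat − PEEP) = 513.32 / (11.5 − 4) = 513.32/7.5 = 68.443 mL/cmH2O.
τ = R × C = 9.107 × 0.06844 L/cmH2O = 0.6233 s.
Fraction remaining = e^(−Te/τ) = e^(−0.93/0.6233) = 0.2249.
Trapped volume = 513.32 × 0.2249 = 115.45 mL.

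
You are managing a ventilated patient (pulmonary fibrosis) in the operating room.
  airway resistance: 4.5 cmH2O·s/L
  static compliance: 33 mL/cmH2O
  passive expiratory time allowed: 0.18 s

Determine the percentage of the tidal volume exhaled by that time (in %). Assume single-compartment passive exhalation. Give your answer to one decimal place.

70.2

τ = R × C = 4.5 × 33 mL/cmH2O = 4.5 × 0.033 L/cmH2O = 0.1485 s.
Passive exhalation: V(t)/V₀ = e^(−t/τ) = e^(−0.18/0.1485) = 0.2976.
Fraction exhaled = 1 − 0.2976 = 0.7024 → 70.24%.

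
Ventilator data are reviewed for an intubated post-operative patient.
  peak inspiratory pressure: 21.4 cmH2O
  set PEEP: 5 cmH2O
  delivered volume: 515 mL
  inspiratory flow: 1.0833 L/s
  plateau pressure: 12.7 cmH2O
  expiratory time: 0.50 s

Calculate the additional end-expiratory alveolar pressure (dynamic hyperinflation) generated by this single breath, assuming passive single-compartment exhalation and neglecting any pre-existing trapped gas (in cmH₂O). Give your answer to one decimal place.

R = (PIP − Pplat)/V̇ = (21.4 − 12.7) / 1.0833 = 8.7/1.0833 = 8.031 cmH2O·s/L.
C = Vt/(Pplat − PEEP) = 515.0 / (12.7 − 5) = 515.0/7.7 = 66.883 mL/cmH2O.
τ = R × C = 8.031 × 0.06688 L/cmH2O = 0.5371 s.
Fraction remaining = e^(−Te/τ) = e^(−0.50/0.5371) = 0.3942; trapped volume = 515.0 × 0.3942 = 203.01 mL.
Additional alveolar pressure from trapping ≈ V_trapped / C = 203.01 / 66.883 = 3.035 cmH2O.

3.0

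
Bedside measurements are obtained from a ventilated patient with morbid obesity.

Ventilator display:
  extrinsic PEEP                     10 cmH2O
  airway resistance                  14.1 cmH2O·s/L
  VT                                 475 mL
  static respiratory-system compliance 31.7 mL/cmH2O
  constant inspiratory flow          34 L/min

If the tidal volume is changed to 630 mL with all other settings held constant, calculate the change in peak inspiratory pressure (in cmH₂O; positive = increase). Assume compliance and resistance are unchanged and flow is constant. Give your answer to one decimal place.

4.9

PIP = Vt/C + R·V̇ + PEEP (constant-flow equation of motion).
Only the elastic term changes: ΔPIP = ΔVt / C = (630 − 475) / 31.7 = 4.89 cmH2O.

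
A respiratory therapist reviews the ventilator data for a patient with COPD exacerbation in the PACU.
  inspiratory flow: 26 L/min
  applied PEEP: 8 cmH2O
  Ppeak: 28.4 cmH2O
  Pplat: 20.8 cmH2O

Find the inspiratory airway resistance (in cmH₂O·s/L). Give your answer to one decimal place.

Flow: 26 L/min ÷ 60 = 0.4333 L/s.
Raw = (PIP − Pplat) / flow = (28.4 − 20.8) / 0.4333 = 7.6 / 0.4333 = 17.54 cmH2O·s/L.

17.5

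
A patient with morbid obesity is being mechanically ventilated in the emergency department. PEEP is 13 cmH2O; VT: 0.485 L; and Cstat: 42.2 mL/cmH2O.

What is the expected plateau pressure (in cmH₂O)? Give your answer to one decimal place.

Pplat = PEEP + Vt / Cstat = 13 + 485 / 42.2 = 13 + 11.493 = 24.493 cmH2O.

24.5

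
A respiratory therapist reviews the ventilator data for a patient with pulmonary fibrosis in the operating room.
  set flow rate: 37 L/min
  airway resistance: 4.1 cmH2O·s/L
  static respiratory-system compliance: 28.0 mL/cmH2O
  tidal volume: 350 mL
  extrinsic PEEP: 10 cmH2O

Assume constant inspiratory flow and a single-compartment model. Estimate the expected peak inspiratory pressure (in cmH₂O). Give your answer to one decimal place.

25.0

Flow: 37 L/min ÷ 60 = 0.6167 L/s.
Equation of motion (constant flow): PIP = Vt/C + R·V̇ + PEEP.
PIP = 350/28.0 + 4.1×0.6167 + 10 = 12.5 + 2.528 + 10 = 25.028 cmH2O.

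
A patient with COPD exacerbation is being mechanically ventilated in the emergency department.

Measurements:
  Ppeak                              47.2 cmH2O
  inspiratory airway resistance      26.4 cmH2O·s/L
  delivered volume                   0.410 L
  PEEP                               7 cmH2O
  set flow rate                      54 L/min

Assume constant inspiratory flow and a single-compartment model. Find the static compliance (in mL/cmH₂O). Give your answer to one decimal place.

Flow: 54 L/min ÷ 60 = 0.9 L/s.
Equation of motion (constant flow): PIP = Vt/C + R·V̇ + PEEP.
Vt/C = PIP − R·V̇ − PEEP = 47.2 − 26.4×0.9 − 7 = 47.2 − 23.76 − 7 = 16.44 cmH2O.
C = Vt / 16.44 = 410 / 16.44 = 24.939 mL/cmH2O.

24.9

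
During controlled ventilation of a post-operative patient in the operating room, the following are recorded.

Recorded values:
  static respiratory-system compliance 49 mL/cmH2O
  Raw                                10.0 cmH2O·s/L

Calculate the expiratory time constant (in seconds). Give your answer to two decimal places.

τ = R × C = 10.0 × 49 mL/cmH2O = 10.0 × 0.049 L/cmH2O = 0.49 s.

0.49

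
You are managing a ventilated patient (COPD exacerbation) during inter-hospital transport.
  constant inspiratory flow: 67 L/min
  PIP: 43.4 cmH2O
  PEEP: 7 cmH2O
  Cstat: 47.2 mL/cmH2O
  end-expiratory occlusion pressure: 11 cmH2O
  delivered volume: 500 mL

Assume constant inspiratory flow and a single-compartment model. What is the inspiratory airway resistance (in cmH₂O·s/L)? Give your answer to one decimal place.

19.5

Flow: 67 L/min ÷ 60 = 1.1167 L/s.
Total PEEP = 11 cmH2O (set 7 + intrinsic 4); this is the baseline alveolar pressure.
Equation of motion (constant flow): PIP = Vt/C + R·V̇ + PEEP.
R·V̇ = PIP − Vt/C − PEEP = 43.4 − 500/47.2 − 11 = 43.4 − 10.593 − 11 = 21.807 cmH2O.
R = 21.807 / 1.1167 = 19.528 cmH2O·s/L.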